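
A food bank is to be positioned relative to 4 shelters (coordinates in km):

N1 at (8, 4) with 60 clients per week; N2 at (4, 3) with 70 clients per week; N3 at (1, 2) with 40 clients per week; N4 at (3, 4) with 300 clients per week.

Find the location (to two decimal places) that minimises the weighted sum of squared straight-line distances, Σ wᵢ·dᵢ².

(3.62, 3.68)

The minimiser of Σwᵢ‖p−pᵢ‖² is the weighted centroid p* = (Σwᵢpᵢ)/(Σwᵢ).
Σwᵢ = 470.
Σwᵢxᵢ = 60·8 + 70·4 + 40·1 + 300·3 = 1700.
Σwᵢyᵢ = 60·4 + 70·3 + 40·2 + 300·4 = 1730.
x* = 1700/470 = 3.62, y* = 1730/470 = 3.68.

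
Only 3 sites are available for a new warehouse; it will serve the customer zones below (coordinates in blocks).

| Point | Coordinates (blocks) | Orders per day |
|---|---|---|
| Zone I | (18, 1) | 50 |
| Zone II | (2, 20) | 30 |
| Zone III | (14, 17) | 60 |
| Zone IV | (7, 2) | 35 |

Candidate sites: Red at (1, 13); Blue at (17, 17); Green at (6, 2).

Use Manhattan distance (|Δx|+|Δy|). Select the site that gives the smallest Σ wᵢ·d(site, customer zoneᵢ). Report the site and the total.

Total weighted distance at each candidate:
  Red (1, 13): total = 3305
  Blue (17, 17): total = 2445
  Green (6, 2): total = 2725
Minimum is at Blue with total 2445 blocks.

Blue, total 2445 blocks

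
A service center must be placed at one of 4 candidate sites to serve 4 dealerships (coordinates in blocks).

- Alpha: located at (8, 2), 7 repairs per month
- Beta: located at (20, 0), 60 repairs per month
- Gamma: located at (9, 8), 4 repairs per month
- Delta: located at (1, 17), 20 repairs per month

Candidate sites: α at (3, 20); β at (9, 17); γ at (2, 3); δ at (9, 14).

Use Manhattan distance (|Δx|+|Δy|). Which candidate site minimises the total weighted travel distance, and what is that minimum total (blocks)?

γ, total 1657 blocks

Total weighted distance at each candidate:
  α (3, 20): total = 2553
  β (9, 17): total = 1988
  γ (2, 3): total = 1657
  δ (9, 14): total = 1835
Minimum is at γ with total 1657 blocks.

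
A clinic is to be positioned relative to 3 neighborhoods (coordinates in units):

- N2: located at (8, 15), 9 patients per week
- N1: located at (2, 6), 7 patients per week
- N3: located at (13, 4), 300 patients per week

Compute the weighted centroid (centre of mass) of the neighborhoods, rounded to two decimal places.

(12.61, 4.36)

The minimiser of Σwᵢ‖p−pᵢ‖² is the weighted centroid p* = (Σwᵢpᵢ)/(Σwᵢ).
Σwᵢ = 316.
Σwᵢxᵢ = 9·8 + 7·2 + 300·13 = 3986.
Σwᵢyᵢ = 9·15 + 7·6 + 300·4 = 1377.
x* = 3986/316 = 12.61, y* = 1377/316 = 4.36.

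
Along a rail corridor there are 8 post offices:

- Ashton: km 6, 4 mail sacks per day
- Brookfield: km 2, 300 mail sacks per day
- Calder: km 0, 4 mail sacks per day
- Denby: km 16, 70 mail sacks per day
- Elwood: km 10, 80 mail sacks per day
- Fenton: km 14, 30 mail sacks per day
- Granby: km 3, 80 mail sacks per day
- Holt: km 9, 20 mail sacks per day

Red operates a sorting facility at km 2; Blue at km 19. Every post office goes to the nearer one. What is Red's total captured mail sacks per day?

488

The indifferent point is the midpoint (2+19)/2 = 10.5; post offices left of it (closer to Red at 2) go to Red, those right go to Blue.
  Calder at 0 (w=4) → Red
  Brookfield at 2 (w=300) → Red
  Granby at 3 (w=80) → Red
  Ashton at 6 (w=4) → Red
  Holt at 9 (w=20) → Red
  Elwood at 10 (w=80) → Red
  Fenton at 14 (w=30) → Blue
  Denby at 16 (w=70) → Blue
Red captures 488; Blue captures 100.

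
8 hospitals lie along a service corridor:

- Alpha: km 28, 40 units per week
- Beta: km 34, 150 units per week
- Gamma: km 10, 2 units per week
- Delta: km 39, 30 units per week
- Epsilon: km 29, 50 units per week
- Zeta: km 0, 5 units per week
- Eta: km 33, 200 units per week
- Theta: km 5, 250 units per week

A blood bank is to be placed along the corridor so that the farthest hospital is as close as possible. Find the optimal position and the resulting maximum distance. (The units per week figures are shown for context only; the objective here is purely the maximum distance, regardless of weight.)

location 19.5, max distance 19.5

The 1-center on a line is the midpoint of the two extreme points: leftmost at 0, rightmost at 39.
Optimal location = (0 + 39)/2 = 19.5; maximum distance = (39 − 0)/2 = 19.5.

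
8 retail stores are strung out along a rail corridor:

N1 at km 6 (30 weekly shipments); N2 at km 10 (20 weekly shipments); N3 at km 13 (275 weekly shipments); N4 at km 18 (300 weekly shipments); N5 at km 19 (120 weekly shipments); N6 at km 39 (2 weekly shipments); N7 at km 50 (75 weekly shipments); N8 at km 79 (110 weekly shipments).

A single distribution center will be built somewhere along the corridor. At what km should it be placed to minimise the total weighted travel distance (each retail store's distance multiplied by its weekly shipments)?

x = 18

For a sum of weighted absolute distances on a line, the optimum is the weighted median (not the mean). Total weight W = 932; half-weight = 466.
Sort by position and accumulate weight:
  km 6 (N1, w=30) → cum 30
  km 10 (N2, w=20) → cum 50
  km 13 (N3, w=275) → cum 325
  km 18 (N4, w=300) → cum 625  ≥ 466 → median here
  km 19 (N5, w=120) → cum 745
  km 39 (N6, w=2) → cum 747
  km 50 (N7, w=75) → cum 822
  km 79 (N8, w=110) → cum 932
Optimal location: km 18.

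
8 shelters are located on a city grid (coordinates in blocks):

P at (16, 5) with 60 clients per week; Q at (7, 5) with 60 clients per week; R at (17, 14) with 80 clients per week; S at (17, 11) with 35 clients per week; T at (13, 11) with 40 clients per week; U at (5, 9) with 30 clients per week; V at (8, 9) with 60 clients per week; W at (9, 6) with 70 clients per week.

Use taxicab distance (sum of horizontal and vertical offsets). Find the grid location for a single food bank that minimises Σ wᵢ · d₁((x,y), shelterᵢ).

(9, 9)

Manhattan distance separates: Σwᵢ(|x−xᵢ|+|y−yᵢ|) = Σwᵢ|x−xᵢ| + Σwᵢ|y−yᵢ|, so x and y are optimised independently as 1-D weighted medians.
Total weight W = 435; half = 217.5.
x-coordinate, sorted with cumulative weight:
  x=5 (U, w=30) cum 30
  x=7 (Q, w=60) cum 90
  x=8 (V, w=60) cum 150
  x=9 (W, w=70) cum 220  ← median
  x=13 (T, w=40) cum 260
  x=16 (P, w=60) cum 320
  x=17 (R, w=80) cum 400
  x=17 (S, w=35) cum 435
⇒ x* = 9
y-coordinate, sorted with cumulative weight:
  y=5 (P, w=60) cum 60
  y=5 (Q, w=60) cum 120
  y=6 (W, w=70) cum 190
  y=9 (U, w=30) cum 220  ← median
  y=9 (V, w=60) cum 280
  y=11 (S, w=35) cum 315
  y=11 (T, w=40) cum 355
  y=14 (R, w=80) cum 435
⇒ y* = 9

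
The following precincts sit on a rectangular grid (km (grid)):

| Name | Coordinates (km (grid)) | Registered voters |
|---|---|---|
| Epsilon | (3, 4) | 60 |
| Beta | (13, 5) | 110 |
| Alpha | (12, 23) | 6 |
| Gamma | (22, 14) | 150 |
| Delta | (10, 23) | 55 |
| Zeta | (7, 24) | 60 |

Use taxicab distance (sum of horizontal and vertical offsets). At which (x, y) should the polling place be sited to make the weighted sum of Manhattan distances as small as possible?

Manhattan distance separates: Σwᵢ(|x−xᵢ|+|y−yᵢ|) = Σwᵢ|x−xᵢ| + Σwᵢ|y−yᵢ|, so x and y are optimised independently as 1-D weighted medians.
Total weight W = 441; half = 220.5.
x-coordinate, sorted with cumulative weight:
  x=3 (Epsilon, w=60) cum 60
  x=7 (Zeta, w=60) cum 120
  x=10 (Delta, w=55) cum 175
  x=12 (Alpha, w=6) cum 181
  x=13 (Beta, w=110) cum 291  ← median
  x=22 (Gamma, w=150) cum 441
⇒ x* = 13
y-coordinate, sorted with cumulative weight:
  y=4 (Epsilon, w=60) cum 60
  y=5 (Beta, w=110) cum 170
  y=14 (Gamma, w=150) cum 320  ← median
  y=23 (Alpha, w=6) cum 326
  y=23 (Delta, w=55) cum 381
  y=24 (Zeta, w=60) cum 441
⇒ y* = 14

(13, 14)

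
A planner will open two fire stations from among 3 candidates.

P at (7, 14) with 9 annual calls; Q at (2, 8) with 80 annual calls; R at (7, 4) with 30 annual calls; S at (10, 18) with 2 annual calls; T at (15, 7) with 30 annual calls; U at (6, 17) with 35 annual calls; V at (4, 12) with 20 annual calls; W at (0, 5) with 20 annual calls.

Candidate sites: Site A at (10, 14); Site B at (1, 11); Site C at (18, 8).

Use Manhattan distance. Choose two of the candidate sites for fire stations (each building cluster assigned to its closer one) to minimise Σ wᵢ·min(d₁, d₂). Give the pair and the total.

{Site B, Site C}, total 1548

Evaluate every pair (each demand assigned to the nearer of the two):
  {Site B, Site C}: total = 1548
  {Site A, Site B}: total = 1570
  {Site A, Site C}: total = 2450
Best pair: {Site B, Site C} with total 1548.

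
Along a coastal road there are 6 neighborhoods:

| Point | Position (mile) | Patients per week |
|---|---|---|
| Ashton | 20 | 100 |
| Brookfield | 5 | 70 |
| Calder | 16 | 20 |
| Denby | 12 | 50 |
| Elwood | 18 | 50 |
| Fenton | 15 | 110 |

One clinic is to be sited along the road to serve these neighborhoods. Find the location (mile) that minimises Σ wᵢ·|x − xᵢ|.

x = 15

For a sum of weighted absolute distances on a line, the optimum is the weighted median (not the mean). Total weight W = 400; half-weight = 200.
Sort by position and accumulate weight:
  mile 5 (Brookfield, w=70) → cum 70
  mile 12 (Denby, w=50) → cum 120
  mile 15 (Fenton, w=110) → cum 230  ≥ 200 → median here
  mile 16 (Calder, w=20) → cum 250
  mile 18 (Elwood, w=50) → cum 300
  mile 20 (Ashton, w=100) → cum 400
Optimal location: mile 15.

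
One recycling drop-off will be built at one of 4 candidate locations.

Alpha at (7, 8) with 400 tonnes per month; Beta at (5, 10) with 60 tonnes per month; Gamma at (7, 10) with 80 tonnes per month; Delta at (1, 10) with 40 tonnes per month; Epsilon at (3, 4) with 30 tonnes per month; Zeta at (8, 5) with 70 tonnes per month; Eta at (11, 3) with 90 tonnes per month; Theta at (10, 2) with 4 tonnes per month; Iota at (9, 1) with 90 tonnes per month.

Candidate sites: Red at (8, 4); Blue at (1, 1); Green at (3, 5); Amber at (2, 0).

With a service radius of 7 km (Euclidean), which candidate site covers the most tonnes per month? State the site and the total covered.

Red, covering 824

Coverage radius r = 7 km; a point is covered iff (Δx)²+(Δy)² ≤ 7² = 49.
  Red (8, 4): covers {Alpha, Beta, Gamma, Epsilon, Zeta, Eta, Theta, Iota} → 824
  Blue (1, 1): covers {Epsilon} → 30
  Green (3, 5): covers {Alpha, Beta, Gamma, Delta, Epsilon, Zeta} → 680
  Amber (2, 0): covers {Epsilon} → 30
Maximum coverage at Red: 824 tonnes per month.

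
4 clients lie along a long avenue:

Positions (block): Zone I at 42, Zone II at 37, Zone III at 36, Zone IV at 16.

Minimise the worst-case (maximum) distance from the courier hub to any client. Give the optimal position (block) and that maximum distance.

location 29, max distance 13

The 1-center on a line is the midpoint of the two extreme points: leftmost at 16, rightmost at 42.
Optimal location = (16 + 42)/2 = 29; maximum distance = (42 − 16)/2 = 13.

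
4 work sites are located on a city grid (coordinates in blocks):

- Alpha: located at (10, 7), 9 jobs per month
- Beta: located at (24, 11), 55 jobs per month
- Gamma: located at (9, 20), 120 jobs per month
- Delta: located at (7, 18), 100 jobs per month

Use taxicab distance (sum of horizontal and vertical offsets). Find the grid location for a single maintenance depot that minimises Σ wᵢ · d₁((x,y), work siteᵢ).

Manhattan distance separates: Σwᵢ(|x−xᵢ|+|y−yᵢ|) = Σwᵢ|x−xᵢ| + Σwᵢ|y−yᵢ|, so x and y are optimised independently as 1-D weighted medians.
Total weight W = 284; half = 142.
x-coordinate, sorted with cumulative weight:
  x=7 (Delta, w=100) cum 100
  x=9 (Gamma, w=120) cum 220  ← median
  x=10 (Alpha, w=9) cum 229
  x=24 (Beta, w=55) cum 284
⇒ x* = 9
y-coordinate, sorted with cumulative weight:
  y=7 (Alpha, w=9) cum 9
  y=11 (Beta, w=55) cum 64
  y=18 (Delta, w=100) cum 164  ← median
  y=20 (Gamma, w=120) cum 284
⇒ y* = 18

(9, 18)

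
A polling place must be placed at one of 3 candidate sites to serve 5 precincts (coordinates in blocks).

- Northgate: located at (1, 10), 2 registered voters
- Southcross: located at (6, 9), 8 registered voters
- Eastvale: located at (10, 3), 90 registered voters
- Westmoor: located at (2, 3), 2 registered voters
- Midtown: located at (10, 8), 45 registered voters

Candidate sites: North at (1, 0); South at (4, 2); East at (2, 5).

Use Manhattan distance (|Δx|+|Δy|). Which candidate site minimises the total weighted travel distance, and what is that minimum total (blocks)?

South, total 1270 blocks

Total weighted distance at each candidate:
  North (1, 0): total = 1985
  South (4, 2): total = 1270
  East (2, 5): total = 1475
Minimum is at South with total 1270 blocks.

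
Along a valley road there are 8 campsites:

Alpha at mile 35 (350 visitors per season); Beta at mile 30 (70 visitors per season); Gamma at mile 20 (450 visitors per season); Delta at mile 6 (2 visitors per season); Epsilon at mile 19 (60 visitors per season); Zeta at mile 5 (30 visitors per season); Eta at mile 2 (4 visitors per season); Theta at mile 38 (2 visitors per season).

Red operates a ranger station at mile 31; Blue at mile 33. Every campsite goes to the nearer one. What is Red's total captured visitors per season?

616

The indifferent point is the midpoint (31+33)/2 = 32; campsites left of it (closer to Red at 31) go to Red, those right go to Blue.
  Eta at 2 (w=4) → Red
  Zeta at 5 (w=30) → Red
  Delta at 6 (w=2) → Red
  Epsilon at 19 (w=60) → Red
  Gamma at 20 (w=450) → Red
  Beta at 30 (w=70) → Red
  Alpha at 35 (w=350) → Blue
  Theta at 38 (w=2) → Blue
Red captures 616; Blue captures 352.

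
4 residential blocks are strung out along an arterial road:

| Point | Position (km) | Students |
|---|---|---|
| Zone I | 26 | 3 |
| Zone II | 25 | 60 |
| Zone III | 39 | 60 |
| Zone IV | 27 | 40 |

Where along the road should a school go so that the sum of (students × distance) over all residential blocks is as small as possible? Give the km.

For a sum of weighted absolute distances on a line, the optimum is the weighted median (not the mean). Total weight W = 163; half-weight = 81.5.
Sort by position and accumulate weight:
  km 25 (Zone II, w=60) → cum 60
  km 26 (Zone I, w=3) → cum 63
  km 27 (Zone IV, w=40) → cum 103  ≥ 81.5 → median here
  km 39 (Zone III, w=60) → cum 163
Optimal location: km 27.

x = 27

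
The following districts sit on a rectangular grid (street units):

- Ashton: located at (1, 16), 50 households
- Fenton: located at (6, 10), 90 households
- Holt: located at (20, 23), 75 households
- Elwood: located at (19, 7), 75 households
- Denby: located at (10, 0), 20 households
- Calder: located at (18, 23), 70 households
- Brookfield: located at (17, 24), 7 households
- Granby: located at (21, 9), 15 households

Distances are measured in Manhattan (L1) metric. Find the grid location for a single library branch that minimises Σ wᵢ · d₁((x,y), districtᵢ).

(18, 16)

Manhattan distance separates: Σwᵢ(|x−xᵢ|+|y−yᵢ|) = Σwᵢ|x−xᵢ| + Σwᵢ|y−yᵢ|, so x and y are optimised independently as 1-D weighted medians.
Total weight W = 402; half = 201.
x-coordinate, sorted with cumulative weight:
  x=1 (Ashton, w=50) cum 50
  x=6 (Fenton, w=90) cum 140
  x=10 (Denby, w=20) cum 160
  x=17 (Brookfield, w=7) cum 167
  x=18 (Calder, w=70) cum 237  ← median
  x=19 (Elwood, w=75) cum 312
  x=20 (Holt, w=75) cum 387
  x=21 (Granby, w=15) cum 402
⇒ x* = 18
y-coordinate, sorted with cumulative weight:
  y=0 (Denby, w=20) cum 20
  y=7 (Elwood, w=75) cum 95
  y=9 (Granby, w=15) cum 110
  y=10 (Fenton, w=90) cum 200
  y=16 (Ashton, w=50) cum 250  ← median
  y=23 (Holt, w=75) cum 325
  y=23 (Calder, w=70) cum 395
  y=24 (Brookfield, w=7) cum 402
⇒ y* = 16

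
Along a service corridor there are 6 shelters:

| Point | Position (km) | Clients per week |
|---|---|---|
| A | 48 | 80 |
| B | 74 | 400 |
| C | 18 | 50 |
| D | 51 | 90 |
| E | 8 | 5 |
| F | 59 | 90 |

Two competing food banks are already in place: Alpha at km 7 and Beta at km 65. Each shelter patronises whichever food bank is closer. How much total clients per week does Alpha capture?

The indifferent point is the midpoint (7+65)/2 = 36; shelters left of it (closer to Alpha at 7) go to Alpha, those right go to Beta.
  E at 8 (w=5) → Alpha
  C at 18 (w=50) → Alpha
  A at 48 (w=80) → Beta
  D at 51 (w=90) → Beta
  F at 59 (w=90) → Beta
  B at 74 (w=400) → Beta
Alpha captures 55; Beta captures 660.

55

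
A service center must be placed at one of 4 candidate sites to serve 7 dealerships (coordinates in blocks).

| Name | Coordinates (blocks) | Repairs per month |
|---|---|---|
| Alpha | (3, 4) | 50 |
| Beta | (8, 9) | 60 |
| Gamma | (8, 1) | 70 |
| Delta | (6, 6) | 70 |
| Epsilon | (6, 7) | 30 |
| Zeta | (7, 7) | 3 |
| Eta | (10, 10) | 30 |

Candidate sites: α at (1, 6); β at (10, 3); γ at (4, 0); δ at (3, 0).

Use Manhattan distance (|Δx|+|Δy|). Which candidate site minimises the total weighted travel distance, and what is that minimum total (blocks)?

Total weighted distance at each candidate:
  α (1, 6): total = 2581
  β (10, 3): total = 2121
  γ (4, 0): total = 2720
  δ (3, 0): total = 2933
Minimum is at β with total 2121 blocks.

β, total 2121 blocks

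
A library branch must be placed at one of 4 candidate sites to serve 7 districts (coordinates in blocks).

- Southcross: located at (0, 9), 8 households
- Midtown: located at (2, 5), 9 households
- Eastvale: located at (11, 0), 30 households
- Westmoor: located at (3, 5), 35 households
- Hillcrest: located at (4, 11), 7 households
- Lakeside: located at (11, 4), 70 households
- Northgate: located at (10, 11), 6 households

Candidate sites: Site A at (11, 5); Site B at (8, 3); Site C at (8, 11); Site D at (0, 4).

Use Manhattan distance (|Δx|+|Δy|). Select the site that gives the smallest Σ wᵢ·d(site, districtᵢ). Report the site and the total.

Total weighted distance at each candidate:
  Site A (11, 5): total = 834
  Site B (8, 3): total = 1033
  Site C (8, 11): total = 1733
  Site D (0, 4): total = 1606
Minimum is at Site A with total 834 blocks.

Site A, total 834 blocks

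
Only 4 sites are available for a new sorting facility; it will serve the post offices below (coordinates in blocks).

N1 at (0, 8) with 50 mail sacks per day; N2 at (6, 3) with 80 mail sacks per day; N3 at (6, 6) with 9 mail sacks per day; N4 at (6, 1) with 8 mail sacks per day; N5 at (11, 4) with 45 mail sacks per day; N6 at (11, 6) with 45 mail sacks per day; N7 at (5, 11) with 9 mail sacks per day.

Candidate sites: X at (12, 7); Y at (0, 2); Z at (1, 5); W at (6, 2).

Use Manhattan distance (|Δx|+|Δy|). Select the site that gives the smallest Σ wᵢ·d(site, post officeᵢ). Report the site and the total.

Total weighted distance at each candidate:
  X (12, 7): total = 1978
  Y (0, 2): total = 2392
  Z (1, 5): total = 1966
  W (6, 2): total = 1534
Minimum is at W with total 1534 blocks.

W, total 1534 blocks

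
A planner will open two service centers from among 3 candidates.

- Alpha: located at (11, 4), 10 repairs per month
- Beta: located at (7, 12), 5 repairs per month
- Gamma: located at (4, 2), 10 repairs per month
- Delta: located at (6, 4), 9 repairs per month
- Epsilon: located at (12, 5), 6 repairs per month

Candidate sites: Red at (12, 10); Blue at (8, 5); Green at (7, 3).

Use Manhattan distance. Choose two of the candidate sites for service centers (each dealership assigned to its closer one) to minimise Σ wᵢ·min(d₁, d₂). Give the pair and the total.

Evaluate every pair (each demand assigned to the nearer of the two):
  {Blue, Green}: total = 162
  {Red, Green}: total = 173
  {Red, Blue}: total = 196
Best pair: {Blue, Green} with total 162.

{Blue, Green}, total 162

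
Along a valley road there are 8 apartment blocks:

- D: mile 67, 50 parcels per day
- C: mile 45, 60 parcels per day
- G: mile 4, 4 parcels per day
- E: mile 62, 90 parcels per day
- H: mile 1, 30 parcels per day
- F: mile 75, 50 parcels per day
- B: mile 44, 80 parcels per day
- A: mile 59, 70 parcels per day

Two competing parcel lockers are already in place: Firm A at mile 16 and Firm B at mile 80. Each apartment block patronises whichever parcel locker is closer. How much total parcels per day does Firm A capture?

174

The indifferent point is the midpoint (16+80)/2 = 48; apartment blocks left of it (closer to Firm A at 16) go to Firm A, those right go to Firm B.
  H at 1 (w=30) → Firm A
  G at 4 (w=4) → Firm A
  B at 44 (w=80) → Firm A
  C at 45 (w=60) → Firm A
  A at 59 (w=70) → Firm B
  E at 62 (w=90) → Firm B
  D at 67 (w=50) → Firm B
  F at 75 (w=50) → Firm B
Firm A captures 174; Firm B captures 260.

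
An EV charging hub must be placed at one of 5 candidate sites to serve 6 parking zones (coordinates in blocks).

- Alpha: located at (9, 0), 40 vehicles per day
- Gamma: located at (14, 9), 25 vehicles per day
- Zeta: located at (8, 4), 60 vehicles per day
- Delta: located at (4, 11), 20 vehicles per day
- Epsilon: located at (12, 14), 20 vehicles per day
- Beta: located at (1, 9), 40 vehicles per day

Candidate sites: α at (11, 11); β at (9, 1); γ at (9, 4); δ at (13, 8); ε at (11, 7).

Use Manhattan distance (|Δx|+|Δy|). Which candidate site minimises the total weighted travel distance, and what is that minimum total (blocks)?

γ, total 1490 blocks

Total weighted distance at each candidate:
  α (11, 11): total = 1945
  β (9, 1): total = 1865
  γ (9, 4): total = 1490
  δ (13, 8): total = 1970
  ε (11, 7): total = 1705
Minimum is at γ with total 1490 blocks.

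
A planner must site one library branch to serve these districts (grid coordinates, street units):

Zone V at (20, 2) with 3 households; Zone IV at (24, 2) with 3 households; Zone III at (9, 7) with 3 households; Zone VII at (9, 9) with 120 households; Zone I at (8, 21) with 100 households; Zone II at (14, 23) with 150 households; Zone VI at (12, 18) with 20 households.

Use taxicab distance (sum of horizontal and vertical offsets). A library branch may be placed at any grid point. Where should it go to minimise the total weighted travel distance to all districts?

(9, 21)

Manhattan distance separates: Σwᵢ(|x−xᵢ|+|y−yᵢ|) = Σwᵢ|x−xᵢ| + Σwᵢ|y−yᵢ|, so x and y are optimised independently as 1-D weighted medians.
Total weight W = 399; half = 199.5.
x-coordinate, sorted with cumulative weight:
  x=8 (Zone I, w=100) cum 100
  x=9 (Zone III, w=3) cum 103
  x=9 (Zone VII, w=120) cum 223  ← median
  x=12 (Zone VI, w=20) cum 243
  x=14 (Zone II, w=150) cum 393
  x=20 (Zone V, w=3) cum 396
  x=24 (Zone IV, w=3) cum 399
⇒ x* = 9
y-coordinate, sorted with cumulative weight:
  y=2 (Zone V, w=3) cum 3
  y=2 (Zone IV, w=3) cum 6
  y=7 (Zone III, w=3) cum 9
  y=9 (Zone VII, w=120) cum 129
  y=18 (Zone VI, w=20) cum 149
  y=21 (Zone I, w=100) cum 249  ← median
  y=23 (Zone II, w=150) cum 399
⇒ y* = 21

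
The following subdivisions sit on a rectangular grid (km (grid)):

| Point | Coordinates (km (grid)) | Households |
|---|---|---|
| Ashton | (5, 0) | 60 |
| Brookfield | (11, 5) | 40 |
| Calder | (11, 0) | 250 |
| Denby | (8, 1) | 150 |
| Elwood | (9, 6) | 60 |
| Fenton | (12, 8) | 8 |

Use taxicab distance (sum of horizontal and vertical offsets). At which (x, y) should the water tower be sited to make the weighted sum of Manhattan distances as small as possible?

(11, 0)

Manhattan distance separates: Σwᵢ(|x−xᵢ|+|y−yᵢ|) = Σwᵢ|x−xᵢ| + Σwᵢ|y−yᵢ|, so x and y are optimised independently as 1-D weighted medians.
Total weight W = 568; half = 284.
x-coordinate, sorted with cumulative weight:
  x=5 (Ashton, w=60) cum 60
  x=8 (Denby, w=150) cum 210
  x=9 (Elwood, w=60) cum 270
  x=11 (Brookfield, w=40) cum 310  ← median
  x=11 (Calder, w=250) cum 560
  x=12 (Fenton, w=8) cum 568
⇒ x* = 11
y-coordinate, sorted with cumulative weight:
  y=0 (Ashton, w=60) cum 60
  y=0 (Calder, w=250) cum 310  ← median
  y=1 (Denby, w=150) cum 460
  y=5 (Brookfield, w=40) cum 500
  y=6 (Elwood, w=60) cum 560
  y=8 (Fenton, w=8) cum 568
⇒ y* = 0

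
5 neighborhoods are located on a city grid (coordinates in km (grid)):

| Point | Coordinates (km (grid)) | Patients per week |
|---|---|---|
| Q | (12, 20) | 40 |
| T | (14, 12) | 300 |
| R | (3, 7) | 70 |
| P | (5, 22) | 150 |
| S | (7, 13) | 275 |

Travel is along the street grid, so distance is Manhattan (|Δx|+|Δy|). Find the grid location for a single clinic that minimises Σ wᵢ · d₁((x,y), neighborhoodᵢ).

Manhattan distance separates: Σwᵢ(|x−xᵢ|+|y−yᵢ|) = Σwᵢ|x−xᵢ| + Σwᵢ|y−yᵢ|, so x and y are optimised independently as 1-D weighted medians.
Total weight W = 835; half = 417.5.
x-coordinate, sorted with cumulative weight:
  x=3 (R, w=70) cum 70
  x=5 (P, w=150) cum 220
  x=7 (S, w=275) cum 495  ← median
  x=12 (Q, w=40) cum 535
  x=14 (T, w=300) cum 835
⇒ x* = 7
y-coordinate, sorted with cumulative weight:
  y=7 (R, w=70) cum 70
  y=12 (T, w=300) cum 370
  y=13 (S, w=275) cum 645  ← median
  y=20 (Q, w=40) cum 685
  y=22 (P, w=150) cum 835
⇒ y* = 13

(7, 13)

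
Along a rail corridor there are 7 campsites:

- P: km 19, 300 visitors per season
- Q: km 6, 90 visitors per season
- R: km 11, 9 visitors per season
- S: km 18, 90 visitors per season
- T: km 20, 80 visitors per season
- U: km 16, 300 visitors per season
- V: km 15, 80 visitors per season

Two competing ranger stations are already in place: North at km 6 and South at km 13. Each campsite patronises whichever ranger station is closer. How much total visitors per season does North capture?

The indifferent point is the midpoint (6+13)/2 = 9.5; campsites left of it (closer to North at 6) go to North, those right go to South.
  Q at 6 (w=90) → North
  R at 11 (w=9) → South
  V at 15 (w=80) → South
  U at 16 (w=300) → South
  S at 18 (w=90) → South
  P at 19 (w=300) → South
  T at 20 (w=80) → South
North captures 90; South captures 859.

90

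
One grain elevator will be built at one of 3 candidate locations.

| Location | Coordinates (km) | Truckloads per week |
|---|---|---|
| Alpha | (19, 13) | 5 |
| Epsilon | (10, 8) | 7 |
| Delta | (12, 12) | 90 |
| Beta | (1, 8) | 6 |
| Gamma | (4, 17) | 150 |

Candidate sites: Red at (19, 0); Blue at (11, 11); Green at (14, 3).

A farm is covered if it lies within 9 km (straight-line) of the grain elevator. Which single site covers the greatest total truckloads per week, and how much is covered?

Coverage radius r = 9 km; a point is covered iff (Δx)²+(Δy)² ≤ 9² = 81.
  Red (19, 0): covers {none} → 0
  Blue (11, 11): covers {Alpha, Epsilon, Delta} → 102
  Green (14, 3): covers {Epsilon} → 7
Maximum coverage at Blue: 102 truckloads per week.

Blue, covering 102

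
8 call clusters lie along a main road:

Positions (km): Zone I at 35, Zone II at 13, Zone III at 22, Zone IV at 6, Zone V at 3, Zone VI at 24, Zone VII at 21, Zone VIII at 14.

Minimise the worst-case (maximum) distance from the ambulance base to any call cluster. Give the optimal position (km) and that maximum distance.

location 19, max distance 16

The 1-center on a line is the midpoint of the two extreme points: leftmost at 3, rightmost at 35.
Optimal location = (3 + 35)/2 = 19; maximum distance = (35 − 3)/2 = 16.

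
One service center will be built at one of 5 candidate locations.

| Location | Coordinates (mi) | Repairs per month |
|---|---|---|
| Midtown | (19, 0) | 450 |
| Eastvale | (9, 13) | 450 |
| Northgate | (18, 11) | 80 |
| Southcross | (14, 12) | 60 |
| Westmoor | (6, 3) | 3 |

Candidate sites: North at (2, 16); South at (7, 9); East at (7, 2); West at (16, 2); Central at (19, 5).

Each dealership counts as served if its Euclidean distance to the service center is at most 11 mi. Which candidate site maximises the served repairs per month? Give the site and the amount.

Coverage radius r = 11 mi; a point is covered iff (Δx)²+(Δy)² ≤ 11² = 121.
  North (2, 16): covers {Eastvale} → 450
  South (7, 9): covers {Eastvale, Southcross, Westmoor} → 513
  East (7, 2): covers {Westmoor} → 3
  West (16, 2): covers {Midtown, Northgate, Southcross, Westmoor} → 593
  Central (19, 5): covers {Midtown, Northgate, Southcross} → 590
Maximum coverage at West: 593 repairs per month.

West, covering 593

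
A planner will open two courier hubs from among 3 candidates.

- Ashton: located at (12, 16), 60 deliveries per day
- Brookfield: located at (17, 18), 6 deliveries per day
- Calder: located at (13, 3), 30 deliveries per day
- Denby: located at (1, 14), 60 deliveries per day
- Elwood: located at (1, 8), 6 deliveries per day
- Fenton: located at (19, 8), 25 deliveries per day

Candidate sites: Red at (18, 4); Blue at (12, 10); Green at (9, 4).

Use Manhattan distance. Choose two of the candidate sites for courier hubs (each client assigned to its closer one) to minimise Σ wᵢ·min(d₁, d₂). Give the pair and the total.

Evaluate every pair (each demand assigned to the nearer of the two):
  {Red, Blue}: total = 1721
  {Blue, Green}: total = 1785
  {Red, Green}: total = 2417
Best pair: {Red, Blue} with total 1721.

{Red, Blue}, total 1721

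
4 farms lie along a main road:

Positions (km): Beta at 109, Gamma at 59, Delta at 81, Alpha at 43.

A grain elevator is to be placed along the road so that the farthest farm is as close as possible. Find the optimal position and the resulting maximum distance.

The 1-center on a line is the midpoint of the two extreme points: leftmost at 43, rightmost at 109.
Optimal location = (43 + 109)/2 = 76; maximum distance = (109 − 43)/2 = 33.

location 76, max distance 33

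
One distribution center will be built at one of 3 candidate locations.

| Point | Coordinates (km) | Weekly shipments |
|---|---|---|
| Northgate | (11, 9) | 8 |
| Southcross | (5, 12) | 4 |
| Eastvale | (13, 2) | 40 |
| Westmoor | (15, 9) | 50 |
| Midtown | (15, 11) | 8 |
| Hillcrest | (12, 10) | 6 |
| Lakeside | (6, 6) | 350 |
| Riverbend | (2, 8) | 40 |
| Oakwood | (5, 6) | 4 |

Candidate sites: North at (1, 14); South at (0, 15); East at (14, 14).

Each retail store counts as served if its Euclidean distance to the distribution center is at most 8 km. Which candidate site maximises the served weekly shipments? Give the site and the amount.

Coverage radius r = 8 km; a point is covered iff (Δx)²+(Δy)² ≤ 8² = 64.
  North (1, 14): covers {Southcross, Riverbend} → 44
  South (0, 15): covers {Southcross, Riverbend} → 44
  East (14, 14): covers {Northgate, Westmoor, Midtown, Hillcrest} → 72
Maximum coverage at East: 72 weekly shipments.

East, covering 72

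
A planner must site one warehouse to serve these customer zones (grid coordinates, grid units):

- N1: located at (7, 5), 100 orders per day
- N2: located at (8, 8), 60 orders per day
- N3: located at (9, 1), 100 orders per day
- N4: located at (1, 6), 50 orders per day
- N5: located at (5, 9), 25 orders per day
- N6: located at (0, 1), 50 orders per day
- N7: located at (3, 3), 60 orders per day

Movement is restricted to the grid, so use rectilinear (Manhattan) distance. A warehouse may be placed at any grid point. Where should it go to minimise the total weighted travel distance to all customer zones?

(7, 5)

Manhattan distance separates: Σwᵢ(|x−xᵢ|+|y−yᵢ|) = Σwᵢ|x−xᵢ| + Σwᵢ|y−yᵢ|, so x and y are optimised independently as 1-D weighted medians.
Total weight W = 445; half = 222.5.
x-coordinate, sorted with cumulative weight:
  x=0 (N6, w=50) cum 50
  x=1 (N4, w=50) cum 100
  x=3 (N7, w=60) cum 160
  x=5 (N5, w=25) cum 185
  x=7 (N1, w=100) cum 285  ← median
  x=8 (N2, w=60) cum 345
  x=9 (N3, w=100) cum 445
⇒ x* = 7
y-coordinate, sorted with cumulative weight:
  y=1 (N3, w=100) cum 100
  y=1 (N6, w=50) cum 150
  y=3 (N7, w=60) cum 210
  y=5 (N1, w=100) cum 310  ← median
  y=6 (N4, w=50) cum 360
  y=8 (N2, w=60) cum 420
  y=9 (N5, w=25) cum 445
⇒ y* = 5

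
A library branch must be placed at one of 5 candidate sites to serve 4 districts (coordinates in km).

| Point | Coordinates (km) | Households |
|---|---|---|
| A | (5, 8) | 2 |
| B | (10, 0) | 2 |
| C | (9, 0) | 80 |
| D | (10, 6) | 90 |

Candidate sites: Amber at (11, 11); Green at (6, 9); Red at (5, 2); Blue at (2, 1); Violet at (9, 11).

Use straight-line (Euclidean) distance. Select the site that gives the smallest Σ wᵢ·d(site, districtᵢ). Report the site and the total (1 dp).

Total weighted distance at each candidate:
  Amber (11, 11): total = 1388.8
  Green (6, 9): total = 1231.5
  Red (5, 2): total = 956.8
  Blue (2, 1): total = 1446.1
  Violet (9, 11): total = 1371.0
Minimum is at Red with total 956.8 km.

Red, total 956.8 km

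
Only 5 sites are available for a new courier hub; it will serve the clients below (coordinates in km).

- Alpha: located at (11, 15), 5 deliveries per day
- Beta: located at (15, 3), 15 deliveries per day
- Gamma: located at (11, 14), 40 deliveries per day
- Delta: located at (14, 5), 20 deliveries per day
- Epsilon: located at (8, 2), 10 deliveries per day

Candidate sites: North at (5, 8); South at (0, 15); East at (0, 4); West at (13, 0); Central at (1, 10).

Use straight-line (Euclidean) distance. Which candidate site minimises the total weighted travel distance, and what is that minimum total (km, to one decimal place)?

Total weighted distance at each candidate:
  North (5, 8): total = 810.0
  South (0, 15): total = 1281.7
  East (0, 4): total = 1261.1
  West (13, 0): total = 851.3
  Central (1, 10): total = 1106.4
Minimum is at North with total 810.0 km.

North, total 810.0 km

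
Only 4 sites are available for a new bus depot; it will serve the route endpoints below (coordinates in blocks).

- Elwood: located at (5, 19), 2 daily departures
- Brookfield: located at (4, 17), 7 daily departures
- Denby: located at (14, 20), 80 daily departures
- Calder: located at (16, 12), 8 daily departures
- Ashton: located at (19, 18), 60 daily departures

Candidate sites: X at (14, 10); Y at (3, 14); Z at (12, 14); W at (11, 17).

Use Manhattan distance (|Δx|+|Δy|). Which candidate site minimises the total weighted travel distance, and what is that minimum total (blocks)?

W, total 1165 blocks

Total weighted distance at each candidate:
  X (14, 10): total = 1767
  Y (3, 14): total = 2722
  Z (12, 14): total = 1449
  W (11, 17): total = 1165
Minimum is at W with total 1165 blocks.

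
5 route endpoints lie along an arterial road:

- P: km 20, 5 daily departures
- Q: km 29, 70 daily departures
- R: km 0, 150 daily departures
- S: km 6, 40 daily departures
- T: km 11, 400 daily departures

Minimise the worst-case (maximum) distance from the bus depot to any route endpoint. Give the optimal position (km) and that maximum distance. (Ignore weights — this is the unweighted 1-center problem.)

The 1-center on a line is the midpoint of the two extreme points: leftmost at 0, rightmost at 29.
Optimal location = (0 + 29)/2 = 14.5; maximum distance = (29 − 0)/2 = 14.5.

location 14.5, max distance 14.5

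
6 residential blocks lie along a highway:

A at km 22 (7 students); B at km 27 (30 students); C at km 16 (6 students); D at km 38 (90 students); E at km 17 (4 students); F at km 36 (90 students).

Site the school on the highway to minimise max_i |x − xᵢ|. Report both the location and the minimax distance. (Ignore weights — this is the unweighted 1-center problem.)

The 1-center on a line is the midpoint of the two extreme points: leftmost at 16, rightmost at 38.
Optimal location = (16 + 38)/2 = 27; maximum distance = (38 − 16)/2 = 11.

location 27, max distance 11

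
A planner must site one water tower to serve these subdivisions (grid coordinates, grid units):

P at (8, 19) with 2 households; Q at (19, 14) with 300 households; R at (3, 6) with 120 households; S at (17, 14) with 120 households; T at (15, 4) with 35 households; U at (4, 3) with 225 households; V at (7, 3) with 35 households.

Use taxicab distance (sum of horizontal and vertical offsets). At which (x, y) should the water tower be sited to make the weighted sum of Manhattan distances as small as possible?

(17, 14)

Manhattan distance separates: Σwᵢ(|x−xᵢ|+|y−yᵢ|) = Σwᵢ|x−xᵢ| + Σwᵢ|y−yᵢ|, so x and y are optimised independently as 1-D weighted medians.
Total weight W = 837; half = 418.5.
x-coordinate, sorted with cumulative weight:
  x=3 (R, w=120) cum 120
  x=4 (U, w=225) cum 345
  x=7 (V, w=35) cum 380
  x=8 (P, w=2) cum 382
  x=15 (T, w=35) cum 417
  x=17 (S, w=120) cum 537  ← median
  x=19 (Q, w=300) cum 837
⇒ x* = 17
y-coordinate, sorted with cumulative weight:
  y=3 (U, w=225) cum 225
  y=3 (V, w=35) cum 260
  y=4 (T, w=35) cum 295
  y=6 (R, w=120) cum 415
  y=14 (Q, w=300) cum 715  ← median
  y=14 (S, w=120) cum 835
  y=19 (P, w=2) cum 837
⇒ y* = 14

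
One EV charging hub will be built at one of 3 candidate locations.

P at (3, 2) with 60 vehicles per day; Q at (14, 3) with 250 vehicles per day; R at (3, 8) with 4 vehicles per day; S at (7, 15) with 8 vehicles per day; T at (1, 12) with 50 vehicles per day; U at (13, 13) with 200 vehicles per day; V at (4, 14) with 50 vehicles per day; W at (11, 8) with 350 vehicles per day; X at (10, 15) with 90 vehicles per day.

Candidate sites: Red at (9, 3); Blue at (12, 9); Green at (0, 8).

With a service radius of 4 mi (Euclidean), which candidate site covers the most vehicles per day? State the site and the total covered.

Coverage radius r = 4 mi; a point is covered iff (Δx)²+(Δy)² ≤ 4² = 16.
  Red (9, 3): covers {none} → 0
  Blue (12, 9): covers {W} → 350
  Green (0, 8): covers {R} → 4
Maximum coverage at Blue: 350 vehicles per day.

Blue, covering 350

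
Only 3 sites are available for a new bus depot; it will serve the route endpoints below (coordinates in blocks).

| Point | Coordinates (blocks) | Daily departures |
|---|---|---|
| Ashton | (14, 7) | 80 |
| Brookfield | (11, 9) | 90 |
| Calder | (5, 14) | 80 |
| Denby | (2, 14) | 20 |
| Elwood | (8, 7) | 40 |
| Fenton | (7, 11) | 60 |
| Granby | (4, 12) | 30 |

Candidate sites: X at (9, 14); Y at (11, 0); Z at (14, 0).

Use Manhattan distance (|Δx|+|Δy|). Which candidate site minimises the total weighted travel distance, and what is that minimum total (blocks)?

X, total 2880 blocks

Total weighted distance at each candidate:
  X (9, 14): total = 2880
  Y (11, 0): total = 5540
  Z (14, 0): total = 6260
Minimum is at X with total 2880 blocks.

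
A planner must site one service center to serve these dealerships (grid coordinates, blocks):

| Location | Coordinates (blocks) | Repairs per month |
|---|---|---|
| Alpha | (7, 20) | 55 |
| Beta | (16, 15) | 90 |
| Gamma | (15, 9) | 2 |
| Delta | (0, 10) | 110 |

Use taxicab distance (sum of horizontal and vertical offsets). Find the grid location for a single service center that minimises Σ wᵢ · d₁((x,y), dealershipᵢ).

(7, 15)

Manhattan distance separates: Σwᵢ(|x−xᵢ|+|y−yᵢ|) = Σwᵢ|x−xᵢ| + Σwᵢ|y−yᵢ|, so x and y are optimised independently as 1-D weighted medians.
Total weight W = 257; half = 128.5.
x-coordinate, sorted with cumulative weight:
  x=0 (Delta, w=110) cum 110
  x=7 (Alpha, w=55) cum 165  ← median
  x=15 (Gamma, w=2) cum 167
  x=16 (Beta, w=90) cum 257
⇒ x* = 7
y-coordinate, sorted with cumulative weight:
  y=9 (Gamma, w=2) cum 2
  y=10 (Delta, w=110) cum 112
  y=15 (Beta, w=90) cum 202  ← median
  y=20 (Alpha, w=55) cum 257
⇒ y* = 15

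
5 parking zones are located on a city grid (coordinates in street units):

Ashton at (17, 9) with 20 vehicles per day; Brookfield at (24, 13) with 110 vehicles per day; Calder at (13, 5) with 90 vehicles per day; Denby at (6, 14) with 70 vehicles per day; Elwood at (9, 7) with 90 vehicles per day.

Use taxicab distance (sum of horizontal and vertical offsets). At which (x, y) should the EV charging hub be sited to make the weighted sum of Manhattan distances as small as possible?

(13, 9)

Manhattan distance separates: Σwᵢ(|x−xᵢ|+|y−yᵢ|) = Σwᵢ|x−xᵢ| + Σwᵢ|y−yᵢ|, so x and y are optimised independently as 1-D weighted medians.
Total weight W = 380; half = 190.
x-coordinate, sorted with cumulative weight:
  x=6 (Denby, w=70) cum 70
  x=9 (Elwood, w=90) cum 160
  x=13 (Calder, w=90) cum 250  ← median
  x=17 (Ashton, w=20) cum 270
  x=24 (Brookfield, w=110) cum 380
⇒ x* = 13
y-coordinate, sorted with cumulative weight:
  y=5 (Calder, w=90) cum 90
  y=7 (Elwood, w=90) cum 180
  y=9 (Ashton, w=20) cum 200  ← median
  y=13 (Brookfield, w=110) cum 310
  y=14 (Denby, w=70) cum 380
⇒ y* = 9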